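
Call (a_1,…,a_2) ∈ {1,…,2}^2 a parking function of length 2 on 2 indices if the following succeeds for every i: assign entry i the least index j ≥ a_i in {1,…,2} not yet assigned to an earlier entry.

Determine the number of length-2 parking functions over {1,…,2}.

|PF| = (2+1−2)·(2+1)^{2−1} = 1 · 3 = 3 (Konheim–Weiss)
Example (1,1) → sorted (1,1): b_i ≤ i ∀i, a PF.

3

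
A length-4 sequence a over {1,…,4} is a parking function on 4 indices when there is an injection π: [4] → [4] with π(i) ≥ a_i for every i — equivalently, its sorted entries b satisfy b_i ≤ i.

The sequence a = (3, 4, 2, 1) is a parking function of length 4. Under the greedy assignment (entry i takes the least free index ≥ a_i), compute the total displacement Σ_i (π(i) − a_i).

Σπ = 4·5/2 = 10 (π permutes [4]); Σa = 3+4+2+1 = 10; disp = 10−10 = 0.

0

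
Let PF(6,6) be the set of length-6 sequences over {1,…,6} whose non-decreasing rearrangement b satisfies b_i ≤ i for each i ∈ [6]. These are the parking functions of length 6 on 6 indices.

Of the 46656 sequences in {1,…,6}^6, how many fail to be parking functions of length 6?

29849

|PF(6,6)| = (6−6+1)·(6+1)^(6−1) = 1·16807 = 16807
Check (4,1,6,6,6,1) → sorted (1,1,4,6,6,6): b_3=4>3, not a PF.
Total 46656; non-PF = 46656−16807 = 29849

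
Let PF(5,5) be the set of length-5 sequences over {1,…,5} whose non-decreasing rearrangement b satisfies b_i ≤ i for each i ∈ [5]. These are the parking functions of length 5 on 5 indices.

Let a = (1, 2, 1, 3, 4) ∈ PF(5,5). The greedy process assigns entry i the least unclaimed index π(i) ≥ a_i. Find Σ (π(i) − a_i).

4

Σπ = 15 ({1..5} each once); Σa = 1+2+1+3+4 = 11; disp = 15−11 = 4.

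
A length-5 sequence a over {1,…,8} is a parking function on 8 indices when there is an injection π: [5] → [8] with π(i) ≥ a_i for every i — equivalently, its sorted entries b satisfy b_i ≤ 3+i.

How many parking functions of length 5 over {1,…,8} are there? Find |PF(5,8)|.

26244

Count = (8−5+1)·(8+1)^(5−1) = 4×6561 = 26244 (Pollak)
Example (6,2,2,3,8) → sorted (2,2,3,6,8): b_i ≤ 3+i ∀i, a PF.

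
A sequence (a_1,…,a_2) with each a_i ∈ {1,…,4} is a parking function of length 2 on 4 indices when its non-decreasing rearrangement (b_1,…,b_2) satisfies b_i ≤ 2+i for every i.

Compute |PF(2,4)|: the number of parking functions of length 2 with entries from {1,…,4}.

15

Count = (4−2+1)·(4+1)^(2−1) = 3·5 = 15
One tuple (2,2) → sorted (2,2): b_i ≤ 2+i ∀i, a PF.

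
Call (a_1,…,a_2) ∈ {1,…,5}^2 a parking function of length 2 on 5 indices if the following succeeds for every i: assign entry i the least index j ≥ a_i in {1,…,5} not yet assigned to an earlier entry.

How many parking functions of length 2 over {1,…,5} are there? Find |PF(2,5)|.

24

|PF| = (6−2)·6^(2−1) = 4·6 = 24
Check (2,2) → sorted (2,2): b_i ≤ 3+i ∀i, a PF.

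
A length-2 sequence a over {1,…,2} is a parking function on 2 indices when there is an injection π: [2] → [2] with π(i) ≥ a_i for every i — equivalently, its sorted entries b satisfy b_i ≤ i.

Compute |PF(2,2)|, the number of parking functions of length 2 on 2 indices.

3

Count = (2+1−2)·(2+1)^{2−1} = 1·3 = 3 (Pollak)
One tuple (1,1) → sorted (1,1): b_i ≤ i ∀i, a PF.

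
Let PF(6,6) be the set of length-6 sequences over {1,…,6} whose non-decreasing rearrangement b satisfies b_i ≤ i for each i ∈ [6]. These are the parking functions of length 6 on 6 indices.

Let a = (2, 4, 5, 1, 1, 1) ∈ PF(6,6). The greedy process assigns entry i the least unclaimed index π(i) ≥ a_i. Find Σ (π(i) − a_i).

7

Σπ = 21 ({1..6} each once); Σa = 2+4+5+1+1+1 = 14; disp = 21−14 = 7.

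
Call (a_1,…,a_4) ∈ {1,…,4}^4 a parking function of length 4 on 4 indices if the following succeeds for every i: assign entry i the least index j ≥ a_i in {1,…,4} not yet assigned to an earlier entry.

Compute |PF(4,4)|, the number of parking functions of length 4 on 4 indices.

125

|PF(4,4)| = 1·5^3 = 1×125 = 125 (Pollak)
Example (4,1,1,2) → sorted (1,1,2,4): b_i ≤ i ∀i, a PF.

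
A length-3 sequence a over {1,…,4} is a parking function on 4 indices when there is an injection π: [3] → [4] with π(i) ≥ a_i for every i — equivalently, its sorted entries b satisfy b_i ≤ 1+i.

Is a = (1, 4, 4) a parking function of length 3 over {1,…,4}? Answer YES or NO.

Rearranged: b = (1, 4, 4).
  b_1=1 ≤ 2
  b_2=4 > 3
  fails at i=2 ⇒ NO

NO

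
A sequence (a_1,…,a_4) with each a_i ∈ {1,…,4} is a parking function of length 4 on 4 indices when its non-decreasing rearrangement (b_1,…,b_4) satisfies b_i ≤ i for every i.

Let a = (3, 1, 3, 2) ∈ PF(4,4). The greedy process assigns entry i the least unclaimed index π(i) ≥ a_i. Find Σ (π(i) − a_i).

1

Σπ(i) = 1+…+4 = 10; Σa = 3+1+3+2 = 9; disp = 10−9 = 1.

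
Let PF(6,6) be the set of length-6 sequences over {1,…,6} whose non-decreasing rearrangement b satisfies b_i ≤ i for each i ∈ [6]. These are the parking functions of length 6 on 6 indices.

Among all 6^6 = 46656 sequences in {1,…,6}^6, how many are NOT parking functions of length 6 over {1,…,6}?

|PF| = (6−6+1)·(6+1)^(6−1) = 1 · 16807 = 16807 [KW]
E.g. (5,6,4,3,6,5) → sorted (3,4,5,5,6,6): b_1=3>1, not a PF.
Total 46656; non-PF = 46656−16807 = 29849

29849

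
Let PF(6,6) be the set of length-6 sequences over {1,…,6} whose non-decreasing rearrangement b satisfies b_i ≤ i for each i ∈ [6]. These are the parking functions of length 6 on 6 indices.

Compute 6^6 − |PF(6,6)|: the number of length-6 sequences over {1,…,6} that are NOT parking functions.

29849

Count = (6+1−6)·(6+1)^{6−1} = 1·16807 = 16807
Example (1,4,5,6,5,5) → sorted (1,4,5,5,5,6): b_2=4>2, not a PF.
6^6 − 16807 = 46656 − 16807 = 29849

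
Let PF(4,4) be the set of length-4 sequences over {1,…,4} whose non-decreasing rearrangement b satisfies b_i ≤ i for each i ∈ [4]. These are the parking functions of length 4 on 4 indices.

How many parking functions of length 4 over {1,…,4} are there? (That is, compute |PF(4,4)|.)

125

#PF = (4+1−4)·(4+1)^{4−1} = 1·125 = 125 (Pollak)
One tuple (1,1,4,2) → sorted (1,1,2,4): b_i ≤ i ∀i, a PF.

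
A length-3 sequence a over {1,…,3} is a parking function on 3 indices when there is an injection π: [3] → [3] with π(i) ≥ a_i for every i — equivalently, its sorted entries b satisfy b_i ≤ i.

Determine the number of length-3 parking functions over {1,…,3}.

|PF(3,3)| = (4−3)·4^(3−1) = 1·16 = 16
One tuple (1,3,2) → sorted (1,2,3): b_i ≤ i ∀i, a PF.

16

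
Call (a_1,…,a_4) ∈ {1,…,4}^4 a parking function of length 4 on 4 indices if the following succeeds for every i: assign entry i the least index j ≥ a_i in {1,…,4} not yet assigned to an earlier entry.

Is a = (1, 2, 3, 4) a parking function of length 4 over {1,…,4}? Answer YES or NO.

Sorted: b = (1, 2, 3, 4).
  b_1=1 ≤ 1
  b_2=2 ≤ 2
  b_3=3 ≤ 3
  b_4=4 ≤ 4
All bounds hold ⇒ YES

YES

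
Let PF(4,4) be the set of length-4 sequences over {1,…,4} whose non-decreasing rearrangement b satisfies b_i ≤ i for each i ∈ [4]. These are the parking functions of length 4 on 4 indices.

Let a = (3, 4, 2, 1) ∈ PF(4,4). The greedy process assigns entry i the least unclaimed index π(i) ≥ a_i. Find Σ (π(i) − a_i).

0

Σπ = 4·5/2 = 10 (π permutes [4]); Σa = 3+4+2+1 = 10; disp = 10−10 = 0.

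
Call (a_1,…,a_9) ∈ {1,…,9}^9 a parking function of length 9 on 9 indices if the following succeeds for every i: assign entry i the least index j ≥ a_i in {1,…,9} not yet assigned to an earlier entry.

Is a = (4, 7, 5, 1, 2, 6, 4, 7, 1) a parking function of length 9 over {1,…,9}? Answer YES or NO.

Order a: b = (1, 1, 2, 4, 4, 5, 6, 7, 7).
  b_1=1 ≤ 1
  b_2=1 ≤ 2
  b_3=2 ≤ 3
  b_4=4 ≤ 4
  b_5=4 ≤ 5
  b_6=5 ≤ 6
  b_7=6 ≤ 7
  b_8=7 ≤ 8
  b_9=7 ≤ 9
All bounds hold ⇒ YES

YES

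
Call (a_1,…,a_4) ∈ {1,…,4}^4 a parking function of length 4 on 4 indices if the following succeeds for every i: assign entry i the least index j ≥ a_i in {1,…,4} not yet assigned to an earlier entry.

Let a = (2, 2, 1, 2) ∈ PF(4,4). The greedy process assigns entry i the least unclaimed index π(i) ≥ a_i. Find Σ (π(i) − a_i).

3

Σπ = 4·5/2 = 10 (π permutes [4]); Σa = 2+2+1+2 = 7; disp = 10−7 = 3.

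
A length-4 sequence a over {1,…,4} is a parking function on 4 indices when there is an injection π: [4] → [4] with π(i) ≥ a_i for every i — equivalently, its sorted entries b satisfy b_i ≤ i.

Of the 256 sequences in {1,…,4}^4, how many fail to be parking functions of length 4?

|PF(4,4)| = 1·5^3 = 1×125 = 125 (Pollak)
One tuple (4,4,4,3) → sorted (3,4,4,4): b_1=3>1, not a PF.
Total 256; non-PF = 256−125 = 131

131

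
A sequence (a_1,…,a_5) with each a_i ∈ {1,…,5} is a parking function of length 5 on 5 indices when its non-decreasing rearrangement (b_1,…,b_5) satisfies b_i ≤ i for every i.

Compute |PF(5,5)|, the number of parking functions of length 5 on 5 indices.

|PF(5,5)| = (5+1−5)·(5+1)^{5−1} = 1·1296 = 1296
Example (2,3,4,1,4) → sorted (1,2,3,4,4): b_i ≤ i ∀i, a PF.

1296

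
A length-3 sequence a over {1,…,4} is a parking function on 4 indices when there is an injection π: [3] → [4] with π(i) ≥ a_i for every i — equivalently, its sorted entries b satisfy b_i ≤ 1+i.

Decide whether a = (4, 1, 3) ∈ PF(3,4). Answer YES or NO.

YES

Sorted: b = (1, 3, 4).
  b_1=1 ≤ 2
  b_2=3 ≤ 3
  b_3=4 ≤ 4
All bounds hold ⇒ YES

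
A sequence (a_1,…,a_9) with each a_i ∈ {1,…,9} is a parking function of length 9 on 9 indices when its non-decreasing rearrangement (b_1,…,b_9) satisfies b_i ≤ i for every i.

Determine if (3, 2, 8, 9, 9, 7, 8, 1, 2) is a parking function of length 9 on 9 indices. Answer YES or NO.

NO

Rearranged: b = (1, 2, 2, 3, 7, 8, 8, 9, 9).
  b_1=1 ≤ 1
  b_2=2 ≤ 2
  b_3=2 ≤ 3
  b_4=3 ≤ 4
  b_5=7 > 5
  fails at i=5 ⇒ NO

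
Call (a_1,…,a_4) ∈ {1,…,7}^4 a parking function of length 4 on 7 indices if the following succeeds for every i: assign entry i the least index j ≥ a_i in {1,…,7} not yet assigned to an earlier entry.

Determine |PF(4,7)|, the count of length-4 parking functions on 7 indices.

|PF(4,7)| = (8−4)·8^(4−1) = 4 · 512 = 2048
One tuple (5,4,3,6) → sorted (3,4,5,6): b_i ≤ 3+i ∀i, a PF.

2048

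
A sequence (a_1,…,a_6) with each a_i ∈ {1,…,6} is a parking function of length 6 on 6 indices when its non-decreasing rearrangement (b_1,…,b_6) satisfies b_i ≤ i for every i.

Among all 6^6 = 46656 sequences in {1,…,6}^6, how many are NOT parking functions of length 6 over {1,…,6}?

29849

Count = (7−6)·7^(6−1) = 1·16807 = 16807 [KW]
One tuple (6,4,2,6,5,6) → sorted (2,4,5,6,6,6): b_1=2>1, not a PF.
So 46656 − 16807 = 29849 fail.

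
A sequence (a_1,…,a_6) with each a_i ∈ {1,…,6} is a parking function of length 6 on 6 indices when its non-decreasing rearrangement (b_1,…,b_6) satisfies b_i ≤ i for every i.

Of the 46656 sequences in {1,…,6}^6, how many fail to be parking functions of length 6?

Count = (7−6)·7^(6−1) = 1 · 16807 = 16807
E.g. (3,4,6,5,6,2) → sorted (2,3,4,5,6,6): b_1=2>1, not a PF.
So 46656 − 16807 = 29849 fail.

29849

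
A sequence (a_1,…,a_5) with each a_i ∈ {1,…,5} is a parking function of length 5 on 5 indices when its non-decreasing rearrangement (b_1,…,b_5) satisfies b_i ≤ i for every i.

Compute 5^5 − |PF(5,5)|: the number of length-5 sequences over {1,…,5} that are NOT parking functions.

Count = (5−5+1)·(5+1)^(5−1) = 1×1296 = 1296 (Konheim–Weiss)
Example (3,2,3,3,3) → sorted (2,3,3,3,3): b_1=2>1, not a PF.
5^5 − 1296 = 3125 − 1296 = 1829

1829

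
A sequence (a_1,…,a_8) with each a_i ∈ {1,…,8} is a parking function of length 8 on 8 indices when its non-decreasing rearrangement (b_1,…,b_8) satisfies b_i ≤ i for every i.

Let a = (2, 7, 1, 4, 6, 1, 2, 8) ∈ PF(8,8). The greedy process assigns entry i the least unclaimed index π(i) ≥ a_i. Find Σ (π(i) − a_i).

Σπ = 36 ({1..8} each once); Σa = 2+7+1+4+6+1+2+8 = 31; disp = 36−31 = 5.

5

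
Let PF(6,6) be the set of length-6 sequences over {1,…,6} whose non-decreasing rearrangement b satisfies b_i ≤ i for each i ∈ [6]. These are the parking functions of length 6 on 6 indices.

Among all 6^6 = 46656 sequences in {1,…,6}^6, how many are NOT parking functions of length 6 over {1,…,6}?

|PF(6,6)| = (6+1−6)·(6+1)^{6−1} = 1×16807 = 16807 [KW]
Example (5,6,6,5,6,3) → sorted (3,5,5,6,6,6): b_1=3>1, not a PF.
Total 46656; non-PF = 46656−16807 = 29849

29849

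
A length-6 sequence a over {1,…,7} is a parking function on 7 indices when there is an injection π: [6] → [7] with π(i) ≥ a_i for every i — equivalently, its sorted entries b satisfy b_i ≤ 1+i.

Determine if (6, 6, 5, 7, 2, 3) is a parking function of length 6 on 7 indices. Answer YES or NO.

Rearranged: b = (2, 3, 5, 6, 6, 7).
  b_1=2 ≤ 2
  b_2=3 ≤ 3
  b_3=5 > 4
  fails at i=3 ⇒ NO

NO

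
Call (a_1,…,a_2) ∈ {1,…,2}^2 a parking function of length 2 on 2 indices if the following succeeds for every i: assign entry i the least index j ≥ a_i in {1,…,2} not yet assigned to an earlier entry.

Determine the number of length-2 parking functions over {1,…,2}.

3

#PF = (3−2)·3^(2−1) = 1 · 3 = 3 (Konheim–Weiss)
Example (2,1) → sorted (1,2): b_i ≤ i ∀i, a PF.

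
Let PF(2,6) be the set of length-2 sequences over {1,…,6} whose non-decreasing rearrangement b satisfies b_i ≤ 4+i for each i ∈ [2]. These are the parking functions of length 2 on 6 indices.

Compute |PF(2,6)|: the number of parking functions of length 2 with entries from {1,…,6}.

35

Count = 5·7^1 = 5·7 = 35
Check (2,6) → sorted (2,6): b_i ≤ 4+i ∀i, a PF.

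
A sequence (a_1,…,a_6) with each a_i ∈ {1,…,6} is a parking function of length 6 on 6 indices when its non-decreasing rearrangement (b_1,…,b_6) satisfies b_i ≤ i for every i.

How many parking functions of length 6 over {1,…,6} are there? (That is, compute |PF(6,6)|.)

Count = (6+1−6)·(6+1)^{6−1} = 1 · 16807 = 16807
E.g. (1,3,2,5,6,2) → sorted (1,2,2,3,5,6): b_i ≤ i ∀i, a PF.

16807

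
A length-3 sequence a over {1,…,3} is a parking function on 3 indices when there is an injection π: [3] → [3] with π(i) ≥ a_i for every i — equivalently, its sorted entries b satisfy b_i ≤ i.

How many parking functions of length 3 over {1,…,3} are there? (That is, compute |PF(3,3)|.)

|PF(3,3)| = (4−3)·4^(3−1) = 1·16 = 16 (Konheim–Weiss)
One tuple (1,3,1) → sorted (1,1,3): b_i ≤ i ∀i, a PF.

16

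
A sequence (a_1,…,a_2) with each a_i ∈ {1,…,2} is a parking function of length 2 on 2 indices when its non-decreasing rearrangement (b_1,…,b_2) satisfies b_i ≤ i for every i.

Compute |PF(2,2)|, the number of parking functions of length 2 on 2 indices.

3

|PF(2,2)| = (2−2+1)·(2+1)^(2−1) = 1 · 3 = 3 (Pollak)
Example (1,2) → sorted (1,2): b_i ≤ i ∀i, a PF.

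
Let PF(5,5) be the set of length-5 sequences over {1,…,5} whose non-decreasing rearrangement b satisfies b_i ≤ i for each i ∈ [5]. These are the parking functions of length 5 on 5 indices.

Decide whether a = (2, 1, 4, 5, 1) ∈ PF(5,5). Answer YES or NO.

Sorted: b = (1, 1, 2, 4, 5).
  b_1=1 ≤ 1
  b_2=1 ≤ 2
  b_3=2 ≤ 3
  b_4=4 ≤ 4
  b_5=5 ≤ 5
All bounds hold ⇒ YES

YES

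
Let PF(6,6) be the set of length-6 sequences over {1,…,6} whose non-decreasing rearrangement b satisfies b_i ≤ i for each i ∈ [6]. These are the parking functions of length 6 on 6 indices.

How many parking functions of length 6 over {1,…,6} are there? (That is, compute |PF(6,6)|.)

16807

|PF| = 1·7^5 = 1 · 16807 = 16807 (Pollak)
Check (2,5,6,4,3,1) → sorted (1,2,3,4,5,6): b_i ≤ i ∀i, a PF.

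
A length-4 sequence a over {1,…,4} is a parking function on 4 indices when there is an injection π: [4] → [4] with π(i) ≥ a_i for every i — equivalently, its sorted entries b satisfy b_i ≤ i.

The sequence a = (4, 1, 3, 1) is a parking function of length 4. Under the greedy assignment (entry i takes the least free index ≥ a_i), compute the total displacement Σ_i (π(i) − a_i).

1

Σπ(i) = 1+…+4 = 10; Σa = 4+1+3+1 = 9; disp = 10−9 = 1.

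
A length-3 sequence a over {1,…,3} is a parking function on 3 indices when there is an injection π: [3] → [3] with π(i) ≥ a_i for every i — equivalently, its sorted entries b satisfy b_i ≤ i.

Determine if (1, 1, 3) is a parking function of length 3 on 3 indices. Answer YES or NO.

Rearranged: b = (1, 1, 3).
  b_1=1 ≤ 1
  b_2=1 ≤ 2
  b_3=3 ≤ 3
All bounds hold ⇒ YES

YES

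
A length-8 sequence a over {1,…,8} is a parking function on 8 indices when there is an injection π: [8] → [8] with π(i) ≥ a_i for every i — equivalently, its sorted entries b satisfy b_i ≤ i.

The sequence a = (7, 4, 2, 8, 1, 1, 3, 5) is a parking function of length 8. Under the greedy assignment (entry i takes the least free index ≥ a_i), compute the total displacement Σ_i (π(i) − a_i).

5

Σπ = 36 ({1..8} each once); Σa = 7+4+2+8+1+1+3+5 = 31; disp = 36−31 = 5.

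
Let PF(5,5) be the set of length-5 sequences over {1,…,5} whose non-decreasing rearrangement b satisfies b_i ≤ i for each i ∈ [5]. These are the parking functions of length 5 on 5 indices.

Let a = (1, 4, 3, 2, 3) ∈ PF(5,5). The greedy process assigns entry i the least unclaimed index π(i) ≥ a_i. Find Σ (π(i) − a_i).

2

Σπ = 5·6/2 = 15 (π permutes [5]); Σa = 1+4+3+2+3 = 13; disp = 15−13 = 2.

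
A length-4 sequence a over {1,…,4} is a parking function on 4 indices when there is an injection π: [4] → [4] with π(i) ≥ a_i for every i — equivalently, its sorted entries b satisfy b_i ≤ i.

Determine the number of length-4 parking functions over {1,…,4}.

Count = 1·5^3 = 1 · 125 = 125 [KW]
E.g. (2,3,1,1) → sorted (1,1,2,3): b_i ≤ i ∀i, a PF.

125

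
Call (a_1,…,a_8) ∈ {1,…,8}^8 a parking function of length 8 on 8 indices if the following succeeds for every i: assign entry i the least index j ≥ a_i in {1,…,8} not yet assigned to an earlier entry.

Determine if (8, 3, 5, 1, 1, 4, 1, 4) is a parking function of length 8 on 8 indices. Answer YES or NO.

YES

Rearranged: b = (1, 1, 1, 3, 4, 4, 5, 8).
  b_1=1 ≤ 1
  b_2=1 ≤ 2
  b_3=1 ≤ 3
  b_4=3 ≤ 4
  b_5=4 ≤ 5
  b_6=4 ≤ 6
  b_7=5 ≤ 7
  b_8=8 ≤ 8
All bounds hold ⇒ YES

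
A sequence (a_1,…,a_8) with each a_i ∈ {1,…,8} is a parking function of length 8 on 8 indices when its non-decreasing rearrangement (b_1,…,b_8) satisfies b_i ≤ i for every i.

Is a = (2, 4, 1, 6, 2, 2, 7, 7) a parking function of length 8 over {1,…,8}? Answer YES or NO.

Rearranged: b = (1, 2, 2, 2, 4, 6, 7, 7).
  b_1=1 ≤ 1
  b_2=2 ≤ 2
  b_3=2 ≤ 3
  b_4=2 ≤ 4
  b_5=4 ≤ 5
  b_6=6 ≤ 6
  b_7=7 ≤ 7
  b_8=7 ≤ 8
All bounds hold ⇒ YES

YES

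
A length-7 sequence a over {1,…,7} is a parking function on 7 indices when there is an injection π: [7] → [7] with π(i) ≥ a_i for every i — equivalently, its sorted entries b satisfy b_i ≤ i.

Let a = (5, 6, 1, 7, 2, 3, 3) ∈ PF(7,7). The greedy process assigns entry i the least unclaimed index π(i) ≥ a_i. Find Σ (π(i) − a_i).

Σπ = 7·8/2 = 28 (π permutes [7]); Σa = 5+6+1+7+2+3+3 = 27; disp = 28−27 = 1.

1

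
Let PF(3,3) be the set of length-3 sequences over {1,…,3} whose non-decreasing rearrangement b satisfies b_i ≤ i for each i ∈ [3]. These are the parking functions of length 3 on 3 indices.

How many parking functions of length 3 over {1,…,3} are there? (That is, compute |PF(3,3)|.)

16

|PF| = (3+1−3)·(3+1)^{3−1} = 1 · 16 = 16 (Pollak)
Example (3,1,2) → sorted (1,2,3): b_i ≤ i ∀i, a PF.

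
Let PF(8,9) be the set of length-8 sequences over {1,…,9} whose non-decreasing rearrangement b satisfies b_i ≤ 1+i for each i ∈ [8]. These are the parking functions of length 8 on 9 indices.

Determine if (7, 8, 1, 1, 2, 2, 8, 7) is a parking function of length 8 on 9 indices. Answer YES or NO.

Sorted: b = (1, 1, 2, 2, 7, 7, 8, 8).
  b_1=1 ≤ 2
  b_2=1 ≤ 3
  b_3=2 ≤ 4
  b_4=2 ≤ 5
  b_5=7 > 6
  fails at i=5 ⇒ NO

NO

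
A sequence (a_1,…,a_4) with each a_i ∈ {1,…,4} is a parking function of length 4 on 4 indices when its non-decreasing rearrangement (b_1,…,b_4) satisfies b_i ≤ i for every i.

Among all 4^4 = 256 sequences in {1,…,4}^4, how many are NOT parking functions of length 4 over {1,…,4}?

131

#PF = 1·5^3 = 1·125 = 125 (Pollak)
One tuple (3,4,3,3) → sorted (3,3,3,4): b_1=3>1, not a PF.
Total 256; non-PF = 256−125 = 131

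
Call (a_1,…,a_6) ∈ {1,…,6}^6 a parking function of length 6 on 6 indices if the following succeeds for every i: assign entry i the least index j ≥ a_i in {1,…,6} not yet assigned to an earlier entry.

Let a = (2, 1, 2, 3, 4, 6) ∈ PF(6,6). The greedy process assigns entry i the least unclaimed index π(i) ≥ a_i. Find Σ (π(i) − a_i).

3

Σπ = 21 ({1..6} each once); Σa = 2+1+2+3+4+6 = 18; disp = 21−18 = 3.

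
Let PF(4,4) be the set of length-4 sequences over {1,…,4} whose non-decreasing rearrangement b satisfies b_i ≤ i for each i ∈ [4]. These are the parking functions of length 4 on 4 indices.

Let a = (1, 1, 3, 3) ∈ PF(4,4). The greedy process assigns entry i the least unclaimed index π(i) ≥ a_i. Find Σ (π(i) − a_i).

Σπ = 10 ({1..4} each once); Σa = 1+1+3+3 = 8; disp = 10−8 = 2.

2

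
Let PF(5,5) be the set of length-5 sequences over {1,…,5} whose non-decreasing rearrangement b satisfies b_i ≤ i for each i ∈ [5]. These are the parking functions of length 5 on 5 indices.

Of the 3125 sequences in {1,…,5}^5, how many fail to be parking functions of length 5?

1829

#PF = (5+1−5)·(5+1)^{5−1} = 1·1296 = 1296
Check (4,1,4,1,4) → sorted (1,1,4,4,4): b_3=4>3, not a PF.
Total 3125; non-PF = 3125−1296 = 1829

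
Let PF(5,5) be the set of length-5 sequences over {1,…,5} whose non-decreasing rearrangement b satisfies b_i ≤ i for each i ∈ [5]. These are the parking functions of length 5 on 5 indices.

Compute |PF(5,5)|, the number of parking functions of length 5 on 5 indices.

1296

|PF(5,5)| = (6−5)·6^(5−1) = 1·1296 = 1296 (Konheim–Weiss)
Check (1,1,5,2,2) → sorted (1,1,2,2,5): b_i ≤ i ∀i, a PF.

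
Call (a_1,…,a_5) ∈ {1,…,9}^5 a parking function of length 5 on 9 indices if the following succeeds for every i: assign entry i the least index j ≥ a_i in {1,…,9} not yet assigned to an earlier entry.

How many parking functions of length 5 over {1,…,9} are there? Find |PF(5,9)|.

|PF| = (10−5)·10^(5−1) = 5·10000 = 50000 (Pollak)
Example (8,2,6,5,3) → sorted (2,3,5,6,8): b_i ≤ 4+i ∀i, a PF.

50000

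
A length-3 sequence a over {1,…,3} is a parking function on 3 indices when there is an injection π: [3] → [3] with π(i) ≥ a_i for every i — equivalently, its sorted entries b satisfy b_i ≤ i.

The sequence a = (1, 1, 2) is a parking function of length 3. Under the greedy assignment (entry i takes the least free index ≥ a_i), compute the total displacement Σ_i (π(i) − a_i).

2

Σπ = 6 ({1..3} each once); Σa = 1+1+2 = 4; disp = 6−4 = 2.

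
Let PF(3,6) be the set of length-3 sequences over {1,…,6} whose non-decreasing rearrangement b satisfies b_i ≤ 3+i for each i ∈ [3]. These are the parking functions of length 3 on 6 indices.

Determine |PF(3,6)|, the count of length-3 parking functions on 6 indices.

#PF = (6−3+1)·(6+1)^(3−1) = 4×49 = 196
E.g. (3,6,3) → sorted (3,3,6): b_i ≤ 3+i ∀i, a PF.

196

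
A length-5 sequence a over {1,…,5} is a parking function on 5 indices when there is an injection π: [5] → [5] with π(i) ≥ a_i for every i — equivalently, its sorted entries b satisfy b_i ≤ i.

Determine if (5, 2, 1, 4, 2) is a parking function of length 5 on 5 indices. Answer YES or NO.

Rearranged: b = (1, 2, 2, 4, 5).
  b_1=1 ≤ 1
  b_2=2 ≤ 2
  b_3=2 ≤ 3
  b_4=4 ≤ 4
  b_5=5 ≤ 5
All bounds hold ⇒ YES

YES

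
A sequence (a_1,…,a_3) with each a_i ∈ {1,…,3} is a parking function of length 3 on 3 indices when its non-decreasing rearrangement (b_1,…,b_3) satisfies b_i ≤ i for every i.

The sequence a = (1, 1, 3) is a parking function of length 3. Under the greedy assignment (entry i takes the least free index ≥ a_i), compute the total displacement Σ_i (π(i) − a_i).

Σπ = 6 ({1..3} each once); Σa = 1+1+3 = 5; disp = 6−5 = 1.

1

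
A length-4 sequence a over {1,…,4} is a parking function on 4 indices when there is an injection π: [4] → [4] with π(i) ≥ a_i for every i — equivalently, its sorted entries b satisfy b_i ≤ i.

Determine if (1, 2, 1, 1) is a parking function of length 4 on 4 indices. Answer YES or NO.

Rearranged: b = (1, 1, 1, 2).
  b_1=1 ≤ 1
  b_2=1 ≤ 2
  b_3=1 ≤ 3
  b_4=2 ≤ 4
All bounds hold ⇒ YES

YES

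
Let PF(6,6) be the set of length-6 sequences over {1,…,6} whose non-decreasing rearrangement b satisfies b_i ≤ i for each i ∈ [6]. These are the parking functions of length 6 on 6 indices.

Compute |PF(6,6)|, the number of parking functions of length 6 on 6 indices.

|PF(6,6)| = (6−6+1)·(6+1)^(6−1) = 1 · 16807 = 16807 [KW]
Check (2,1,5,3,1,3) → sorted (1,1,2,3,3,5): b_i ≤ i ∀i, a PF.

16807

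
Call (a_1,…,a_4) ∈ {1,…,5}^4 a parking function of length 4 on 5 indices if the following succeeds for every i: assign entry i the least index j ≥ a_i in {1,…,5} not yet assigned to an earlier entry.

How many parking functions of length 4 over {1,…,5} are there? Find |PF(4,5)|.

432

|PF(4,5)| = (6−4)·6^(4−1) = 2×216 = 432
Example (1,3,2,1) → sorted (1,1,2,3): b_i ≤ 1+i ∀i, a PF.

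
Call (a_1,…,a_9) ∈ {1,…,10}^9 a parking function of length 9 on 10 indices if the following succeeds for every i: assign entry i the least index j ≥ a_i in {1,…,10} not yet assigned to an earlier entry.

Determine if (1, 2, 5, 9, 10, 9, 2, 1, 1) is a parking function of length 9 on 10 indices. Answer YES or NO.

Order a: b = (1, 1, 1, 2, 2, 5, 9, 9, 10).
  b_1=1 ≤ 2
  b_2=1 ≤ 3
  b_3=1 ≤ 4
  b_4=2 ≤ 5
  b_5=2 ≤ 6
  b_6=5 ≤ 7
  b_7=9 > 8
  fails at i=7 ⇒ NO

NO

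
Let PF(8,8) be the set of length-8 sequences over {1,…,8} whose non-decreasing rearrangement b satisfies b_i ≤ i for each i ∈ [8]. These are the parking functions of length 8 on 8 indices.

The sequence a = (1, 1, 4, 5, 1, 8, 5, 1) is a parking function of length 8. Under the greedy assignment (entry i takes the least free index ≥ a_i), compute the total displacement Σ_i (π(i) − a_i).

10

Σπ = 8·9/2 = 36 (π permutes [8]); Σa = 1+1+4+5+1+8+5+1 = 26; disp = 36−26 = 10.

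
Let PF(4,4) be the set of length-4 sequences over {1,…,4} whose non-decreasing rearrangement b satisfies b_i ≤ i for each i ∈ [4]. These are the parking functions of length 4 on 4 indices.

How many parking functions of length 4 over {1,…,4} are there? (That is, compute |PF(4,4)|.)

125

|PF| = (4+1−4)·(4+1)^{4−1} = 1×125 = 125
One tuple (1,1,4,3) → sorted (1,1,3,4): b_i ≤ i ∀i, a PF.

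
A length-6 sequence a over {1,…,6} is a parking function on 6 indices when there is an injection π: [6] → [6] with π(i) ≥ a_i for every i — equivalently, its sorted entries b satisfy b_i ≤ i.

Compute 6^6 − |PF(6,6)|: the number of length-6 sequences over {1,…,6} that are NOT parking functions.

|PF(6,6)| = 1·7^5 = 1×16807 = 16807
One tuple (6,5,4,6,4,5) → sorted (4,4,5,5,6,6): b_1=4>1, not a PF.
Total 46656; non-PF = 46656−16807 = 29849

29849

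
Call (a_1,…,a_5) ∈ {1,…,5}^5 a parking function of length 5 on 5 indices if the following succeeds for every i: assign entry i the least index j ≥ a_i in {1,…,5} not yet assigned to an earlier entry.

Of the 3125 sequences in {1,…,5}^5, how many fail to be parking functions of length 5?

1829

#PF = 1·6^4 = 1×1296 = 1296 (Konheim–Weiss)
Check (5,2,5,5,5) → sorted (2,5,5,5,5): b_1=2>1, not a PF.
Total 3125; non-PF = 3125−1296 = 1829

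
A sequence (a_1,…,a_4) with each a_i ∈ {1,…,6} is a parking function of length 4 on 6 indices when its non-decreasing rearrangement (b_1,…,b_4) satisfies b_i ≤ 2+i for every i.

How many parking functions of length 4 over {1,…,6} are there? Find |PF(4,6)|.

1029

|PF(4,6)| = (6−4+1)·(6+1)^(4−1) = 3·343 = 1029 (Pollak)
Check (4,3,3,4) → sorted (3,3,4,4): b_i ≤ 2+i ∀i, a PF.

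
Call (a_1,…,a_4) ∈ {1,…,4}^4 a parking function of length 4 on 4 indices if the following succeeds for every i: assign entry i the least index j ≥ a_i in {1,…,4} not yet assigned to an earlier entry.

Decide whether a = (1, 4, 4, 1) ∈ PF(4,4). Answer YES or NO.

NO

Order a: b = (1, 1, 4, 4).
  b_1=1 ≤ 1
  b_2=1 ≤ 2
  b_3=4 > 3
  fails at i=3 ⇒ NO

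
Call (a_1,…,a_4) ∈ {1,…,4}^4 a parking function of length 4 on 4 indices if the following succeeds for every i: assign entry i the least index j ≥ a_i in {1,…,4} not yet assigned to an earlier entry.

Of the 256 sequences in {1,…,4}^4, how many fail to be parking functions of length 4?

131

|PF(4,4)| = (5−4)·5^(4−1) = 1 · 125 = 125 [KW]
Example (3,4,4,4) → sorted (3,4,4,4): b_1=3>1, not a PF.
Total 256; non-PF = 256−125 = 131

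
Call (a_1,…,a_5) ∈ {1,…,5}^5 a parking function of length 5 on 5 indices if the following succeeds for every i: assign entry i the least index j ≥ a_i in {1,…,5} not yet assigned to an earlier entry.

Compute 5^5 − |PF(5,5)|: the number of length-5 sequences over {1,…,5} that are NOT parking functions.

1829

Count = (6−5)·6^(5−1) = 1×1296 = 1296 (Pollak)
E.g. (4,4,5,5,5) → sorted (4,4,5,5,5): b_1=4>1, not a PF.
So 3125 − 1296 = 1829 fail.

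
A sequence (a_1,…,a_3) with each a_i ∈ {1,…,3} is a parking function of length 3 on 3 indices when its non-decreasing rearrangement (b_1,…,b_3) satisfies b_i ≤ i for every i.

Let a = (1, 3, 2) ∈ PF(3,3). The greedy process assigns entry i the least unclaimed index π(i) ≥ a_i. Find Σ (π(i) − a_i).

0

Σπ = 3·4/2 = 6 (π permutes [3]); Σa = 1+3+2 = 6; disp = 6−6 = 0.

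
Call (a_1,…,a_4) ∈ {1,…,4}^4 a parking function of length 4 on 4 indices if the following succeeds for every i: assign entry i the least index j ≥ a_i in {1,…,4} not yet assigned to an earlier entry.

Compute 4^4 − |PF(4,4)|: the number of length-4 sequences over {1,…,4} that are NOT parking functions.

131

|PF| = (4−4+1)·(4+1)^(4−1) = 1·125 = 125 [KW]
Check (2,4,3,4) → sorted (2,3,4,4): b_1=2>1, not a PF.
Total 256; non-PF = 256−125 = 131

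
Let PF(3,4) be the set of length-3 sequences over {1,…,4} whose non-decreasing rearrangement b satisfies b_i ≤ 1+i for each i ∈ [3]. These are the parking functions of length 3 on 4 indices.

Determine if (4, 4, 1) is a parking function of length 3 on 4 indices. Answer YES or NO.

Rearranged: b = (1, 4, 4).
  b_1=1 ≤ 2
  b_2=4 > 3
  fails at i=2 ⇒ NO

NO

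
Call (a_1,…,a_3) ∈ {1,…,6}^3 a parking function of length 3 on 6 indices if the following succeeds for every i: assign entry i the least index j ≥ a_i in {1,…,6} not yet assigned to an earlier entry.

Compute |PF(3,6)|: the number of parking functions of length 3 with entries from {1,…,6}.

196

|PF(3,6)| = (7−3)·7^(3−1) = 4×49 = 196 [KW]
Check (1,4,2) → sorted (1,2,4): b_i ≤ 3+i ∀i, a PF.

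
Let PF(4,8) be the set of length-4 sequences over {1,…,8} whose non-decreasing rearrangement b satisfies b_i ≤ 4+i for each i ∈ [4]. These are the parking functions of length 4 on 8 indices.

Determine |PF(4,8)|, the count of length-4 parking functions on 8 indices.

3645

#PF = 5·9^3 = 5 · 729 = 3645 (Pollak)
One tuple (8,1,2,2) → sorted (1,2,2,8): b_i ≤ 4+i ∀i, a PF.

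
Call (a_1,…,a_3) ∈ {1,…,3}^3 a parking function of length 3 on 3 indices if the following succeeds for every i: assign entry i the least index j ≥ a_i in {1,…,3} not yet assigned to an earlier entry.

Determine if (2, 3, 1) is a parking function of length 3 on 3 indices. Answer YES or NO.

YES

Order a: b = (1, 2, 3).
  b_1=1 ≤ 1
  b_2=2 ≤ 2
  b_3=3 ≤ 3
All bounds hold ⇒ YES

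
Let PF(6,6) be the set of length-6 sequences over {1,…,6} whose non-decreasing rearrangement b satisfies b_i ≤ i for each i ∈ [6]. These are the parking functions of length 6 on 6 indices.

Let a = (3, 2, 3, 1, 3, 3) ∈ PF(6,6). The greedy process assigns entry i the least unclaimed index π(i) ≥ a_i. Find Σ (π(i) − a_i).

6

Σπ = 6·7/2 = 21 (π permutes [6]); Σa = 3+2+3+1+3+3 = 15; disp = 21−15 = 6.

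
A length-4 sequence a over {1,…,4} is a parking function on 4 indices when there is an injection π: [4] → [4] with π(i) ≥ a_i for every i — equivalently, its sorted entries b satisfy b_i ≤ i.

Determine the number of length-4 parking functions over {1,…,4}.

Count = 1·5^3 = 1 · 125 = 125 (Konheim–Weiss)
E.g. (1,2,2,2) → sorted (1,2,2,2): b_i ≤ i ∀i, a PF.

125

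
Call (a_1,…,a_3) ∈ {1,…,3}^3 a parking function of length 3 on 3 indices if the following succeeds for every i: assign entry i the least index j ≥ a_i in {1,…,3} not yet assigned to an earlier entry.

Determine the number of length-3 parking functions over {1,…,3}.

|PF(3,3)| = (3+1−3)·(3+1)^{3−1} = 1·16 = 16 [KW]
Example (2,3,1) → sorted (1,2,3): b_i ≤ i ∀i, a PF.

16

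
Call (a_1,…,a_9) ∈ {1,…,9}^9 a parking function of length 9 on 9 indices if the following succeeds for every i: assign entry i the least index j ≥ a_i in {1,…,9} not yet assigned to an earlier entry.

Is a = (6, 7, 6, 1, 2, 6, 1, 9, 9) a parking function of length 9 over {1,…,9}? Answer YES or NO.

Order a: b = (1, 1, 2, 6, 6, 6, 7, 9, 9).
  b_1=1 ≤ 1
  b_2=1 ≤ 2
  b_3=2 ≤ 3
  b_4=6 > 4
  fails at i=4 ⇒ NO

NO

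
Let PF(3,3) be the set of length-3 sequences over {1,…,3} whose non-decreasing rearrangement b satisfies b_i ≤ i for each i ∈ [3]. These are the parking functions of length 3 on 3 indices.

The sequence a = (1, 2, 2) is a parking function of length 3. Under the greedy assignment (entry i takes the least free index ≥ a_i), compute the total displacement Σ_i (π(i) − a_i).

Σπ = 3·4/2 = 6 (π permutes [3]); Σa = 1+2+2 = 5; disp = 6−5 = 1.

1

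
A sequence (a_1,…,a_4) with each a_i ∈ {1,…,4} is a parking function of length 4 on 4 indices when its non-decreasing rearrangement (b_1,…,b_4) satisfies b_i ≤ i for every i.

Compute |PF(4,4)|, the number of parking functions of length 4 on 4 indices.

Count = (5−4)·5^(4−1) = 1 · 125 = 125 (Konheim–Weiss)
Example (3,1,2,4) → sorted (1,2,3,4): b_i ≤ i ∀i, a PF.

125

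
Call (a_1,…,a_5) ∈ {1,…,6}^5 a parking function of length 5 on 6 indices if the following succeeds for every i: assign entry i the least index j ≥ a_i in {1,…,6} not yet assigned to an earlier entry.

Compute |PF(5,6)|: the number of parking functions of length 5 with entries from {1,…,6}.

#PF = (6+1−5)·(6+1)^{5−1} = 2 · 2401 = 4802 [KW]
Example (2,2,2,5,6) → sorted (2,2,2,5,6): b_i ≤ 1+i ∀i, a PF.

4802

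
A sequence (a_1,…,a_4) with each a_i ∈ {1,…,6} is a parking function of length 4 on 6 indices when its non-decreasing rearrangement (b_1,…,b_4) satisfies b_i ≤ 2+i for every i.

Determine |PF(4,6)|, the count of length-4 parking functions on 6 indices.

1029

|PF| = 3·7^3 = 3×343 = 1029 [KW]
One tuple (2,3,1,4) → sorted (1,2,3,4): b_i ≤ 2+i ∀i, a PF.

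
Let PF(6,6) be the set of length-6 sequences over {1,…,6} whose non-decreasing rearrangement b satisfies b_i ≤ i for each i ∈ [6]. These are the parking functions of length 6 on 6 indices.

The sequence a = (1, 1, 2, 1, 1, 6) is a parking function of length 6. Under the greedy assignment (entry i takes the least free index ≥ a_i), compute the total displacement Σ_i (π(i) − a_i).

Σπ = 6·7/2 = 21 (π permutes [6]); Σa = 1+1+2+1+1+6 = 12; disp = 21−12 = 9.

9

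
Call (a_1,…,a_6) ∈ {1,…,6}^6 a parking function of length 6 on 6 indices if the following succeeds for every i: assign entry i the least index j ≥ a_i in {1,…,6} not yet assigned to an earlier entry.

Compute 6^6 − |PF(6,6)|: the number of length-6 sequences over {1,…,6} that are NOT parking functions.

|PF(6,6)| = (6+1−6)·(6+1)^{6−1} = 1×16807 = 16807 [KW]
One tuple (1,2,4,6,6,2) → sorted (1,2,2,4,6,6): b_5=6>5, not a PF.
So 46656 − 16807 = 29849 fail.

29849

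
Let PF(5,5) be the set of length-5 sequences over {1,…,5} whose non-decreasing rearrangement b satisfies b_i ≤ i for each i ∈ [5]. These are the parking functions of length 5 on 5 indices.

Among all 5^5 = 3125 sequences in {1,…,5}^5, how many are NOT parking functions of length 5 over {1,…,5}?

1829

#PF = (5−5+1)·(5+1)^(5−1) = 1·1296 = 1296 [KW]
One tuple (1,5,3,5,5) → sorted (1,3,5,5,5): b_2=3>2, not a PF.
Total 3125; non-PF = 3125−1296 = 1829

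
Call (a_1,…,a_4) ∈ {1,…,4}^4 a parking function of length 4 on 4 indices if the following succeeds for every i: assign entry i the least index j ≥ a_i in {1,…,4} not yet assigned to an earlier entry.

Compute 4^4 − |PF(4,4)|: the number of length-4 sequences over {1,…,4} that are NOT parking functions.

131

|PF| = (4+1−4)·(4+1)^{4−1} = 1 · 125 = 125 (Pollak)
One tuple (4,4,3,4) → sorted (3,4,4,4): b_1=3>1, not a PF.
Total 256; non-PF = 256−125 = 131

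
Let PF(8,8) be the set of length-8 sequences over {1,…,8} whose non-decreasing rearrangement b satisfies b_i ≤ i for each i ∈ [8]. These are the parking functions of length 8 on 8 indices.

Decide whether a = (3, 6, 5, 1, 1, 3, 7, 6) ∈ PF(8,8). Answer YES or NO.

Order a: b = (1, 1, 3, 3, 5, 6, 6, 7).
  b_1=1 ≤ 1
  b_2=1 ≤ 2
  b_3=3 ≤ 3
  b_4=3 ≤ 4
  b_5=5 ≤ 5
  b_6=6 ≤ 6
  b_7=6 ≤ 7
  b_8=7 ≤ 8
All bounds hold ⇒ YES

YES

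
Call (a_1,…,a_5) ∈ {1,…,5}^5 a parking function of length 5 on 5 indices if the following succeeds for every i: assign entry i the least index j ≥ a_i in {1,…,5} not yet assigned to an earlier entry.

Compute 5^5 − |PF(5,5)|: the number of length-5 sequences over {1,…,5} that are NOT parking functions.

|PF| = (6−5)·6^(5−1) = 1×1296 = 1296
Example (4,2,5,5,3) → sorted (2,3,4,5,5): b_1=2>1, not a PF.
So 3125 − 1296 = 1829 fail.

1829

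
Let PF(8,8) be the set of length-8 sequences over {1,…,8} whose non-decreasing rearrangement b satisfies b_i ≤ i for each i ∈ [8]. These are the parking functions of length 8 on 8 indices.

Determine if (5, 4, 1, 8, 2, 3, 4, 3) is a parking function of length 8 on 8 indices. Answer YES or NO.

Order a: b = (1, 2, 3, 3, 4, 4, 5, 8).
  b_1=1 ≤ 1
  b_2=2 ≤ 2
  b_3=3 ≤ 3
  b_4=3 ≤ 4
  b_5=4 ≤ 5
  b_6=4 ≤ 6
  b_7=5 ≤ 7
  b_8=8 ≤ 8
All bounds hold ⇒ YES

YES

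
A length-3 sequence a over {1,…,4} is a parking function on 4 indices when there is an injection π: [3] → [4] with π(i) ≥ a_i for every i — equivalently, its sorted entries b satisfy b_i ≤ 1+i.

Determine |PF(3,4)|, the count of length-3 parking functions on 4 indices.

Count = (5−3)·5^(3−1) = 2·25 = 50 [KW]
One tuple (1,2,1) → sorted (1,1,2): b_i ≤ 1+i ∀i, a PF.

50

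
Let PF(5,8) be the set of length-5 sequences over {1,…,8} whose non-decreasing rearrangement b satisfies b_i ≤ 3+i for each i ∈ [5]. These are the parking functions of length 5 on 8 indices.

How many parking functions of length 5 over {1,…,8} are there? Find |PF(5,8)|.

26244

|PF| = (9−5)·9^(5−1) = 4·6561 = 26244 (Konheim–Weiss)
Check (5,1,8,4,6) → sorted (1,4,5,6,8): b_i ≤ 3+i ∀i, a PF.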